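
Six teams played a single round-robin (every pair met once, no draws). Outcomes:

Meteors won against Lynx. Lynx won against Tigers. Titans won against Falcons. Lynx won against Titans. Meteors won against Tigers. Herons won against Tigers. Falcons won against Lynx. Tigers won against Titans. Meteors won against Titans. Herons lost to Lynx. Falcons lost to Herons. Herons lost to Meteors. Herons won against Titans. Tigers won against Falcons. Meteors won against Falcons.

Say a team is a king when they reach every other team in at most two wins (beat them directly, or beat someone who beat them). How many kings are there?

1

Meteors reaches everyone (king).
Tigers cannot reach Meteors, Herons in two steps.
Lynx cannot reach Meteors in two steps.
Falcons cannot reach Meteors in two steps.
Herons cannot reach Meteors in two steps.
Titans cannot reach Meteors, Tigers, Herons in two steps.
Kings: Meteors — 1.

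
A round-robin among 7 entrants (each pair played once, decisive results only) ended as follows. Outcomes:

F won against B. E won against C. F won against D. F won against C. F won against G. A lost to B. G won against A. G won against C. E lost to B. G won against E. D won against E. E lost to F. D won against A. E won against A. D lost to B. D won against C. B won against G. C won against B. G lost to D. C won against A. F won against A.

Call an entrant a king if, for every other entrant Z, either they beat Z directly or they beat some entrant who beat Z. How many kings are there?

1

A cannot reach B, C, D, E, F, G in two steps.
B cannot reach F in two steps.
C cannot reach F in two steps.
D cannot reach F in two steps.
E cannot reach D, F, G in two steps.
F reaches everyone (king).
G cannot reach D, F in two steps.
Kings: F — 1.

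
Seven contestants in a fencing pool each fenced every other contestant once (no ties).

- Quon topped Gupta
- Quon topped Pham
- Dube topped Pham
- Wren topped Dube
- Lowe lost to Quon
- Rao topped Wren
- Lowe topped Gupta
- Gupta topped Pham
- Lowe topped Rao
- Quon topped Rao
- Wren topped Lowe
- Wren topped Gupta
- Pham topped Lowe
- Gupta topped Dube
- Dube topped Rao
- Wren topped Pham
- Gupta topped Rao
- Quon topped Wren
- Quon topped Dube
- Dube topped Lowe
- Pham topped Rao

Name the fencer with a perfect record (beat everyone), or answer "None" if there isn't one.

Quon

Quon has 6 wins out of 6 opponents — a perfect record.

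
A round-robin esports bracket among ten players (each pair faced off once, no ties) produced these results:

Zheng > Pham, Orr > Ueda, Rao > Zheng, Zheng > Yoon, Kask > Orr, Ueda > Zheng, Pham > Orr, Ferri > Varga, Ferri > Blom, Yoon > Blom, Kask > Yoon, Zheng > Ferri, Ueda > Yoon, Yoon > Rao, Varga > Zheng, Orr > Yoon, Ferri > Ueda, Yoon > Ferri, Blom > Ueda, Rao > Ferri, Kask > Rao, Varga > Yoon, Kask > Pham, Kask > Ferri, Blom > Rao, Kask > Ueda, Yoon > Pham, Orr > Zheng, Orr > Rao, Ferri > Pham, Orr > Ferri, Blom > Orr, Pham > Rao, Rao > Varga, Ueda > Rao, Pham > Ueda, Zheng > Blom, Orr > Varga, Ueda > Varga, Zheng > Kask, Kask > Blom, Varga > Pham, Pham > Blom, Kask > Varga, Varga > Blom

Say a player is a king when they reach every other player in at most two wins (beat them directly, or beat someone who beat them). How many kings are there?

Yoon cannot reach Kask in two steps.
Pham cannot reach Kask in two steps.
Kask reaches everyone (king).
Blom cannot reach Pham, Kask in two steps.
Ueda cannot reach Orr in two steps.
Orr reaches everyone (king).
Varga reaches everyone (king).
Rao cannot reach Orr in two steps.
Ferri cannot reach Kask in two steps.
Zheng reaches everyone (king).
Kings: Kask, Orr, Varga, Zheng — 4.

4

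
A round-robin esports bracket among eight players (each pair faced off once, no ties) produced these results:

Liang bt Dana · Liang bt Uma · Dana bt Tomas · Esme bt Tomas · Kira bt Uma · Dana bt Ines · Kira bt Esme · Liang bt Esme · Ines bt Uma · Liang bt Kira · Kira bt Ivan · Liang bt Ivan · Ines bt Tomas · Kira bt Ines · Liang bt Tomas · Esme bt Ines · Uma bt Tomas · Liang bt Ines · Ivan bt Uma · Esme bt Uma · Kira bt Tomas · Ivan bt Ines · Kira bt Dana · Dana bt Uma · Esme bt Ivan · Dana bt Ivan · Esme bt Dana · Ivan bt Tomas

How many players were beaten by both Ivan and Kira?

Ivan beat: Ines, Tomas, Uma.
Kira beat: Ines, Esme, Tomas, Ivan, Dana, Uma.
Both beat: Ines, Tomas, Uma — 3.

3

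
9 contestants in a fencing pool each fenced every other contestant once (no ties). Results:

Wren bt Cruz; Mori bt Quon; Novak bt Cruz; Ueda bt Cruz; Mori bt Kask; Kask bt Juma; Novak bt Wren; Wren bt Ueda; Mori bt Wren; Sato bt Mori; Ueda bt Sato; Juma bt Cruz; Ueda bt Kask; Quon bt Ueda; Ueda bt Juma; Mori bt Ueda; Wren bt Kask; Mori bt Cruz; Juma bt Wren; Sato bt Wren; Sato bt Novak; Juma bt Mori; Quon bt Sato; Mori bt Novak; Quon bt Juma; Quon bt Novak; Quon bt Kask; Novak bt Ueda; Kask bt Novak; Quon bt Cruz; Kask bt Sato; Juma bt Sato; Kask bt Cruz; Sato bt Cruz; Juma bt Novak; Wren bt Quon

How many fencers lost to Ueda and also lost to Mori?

2

Ueda beat: Kask, Cruz, Sato, Juma.
Mori beat: Wren, Kask, Cruz, Quon, Novak, Ueda.
Both beat: Kask, Cruz — 2.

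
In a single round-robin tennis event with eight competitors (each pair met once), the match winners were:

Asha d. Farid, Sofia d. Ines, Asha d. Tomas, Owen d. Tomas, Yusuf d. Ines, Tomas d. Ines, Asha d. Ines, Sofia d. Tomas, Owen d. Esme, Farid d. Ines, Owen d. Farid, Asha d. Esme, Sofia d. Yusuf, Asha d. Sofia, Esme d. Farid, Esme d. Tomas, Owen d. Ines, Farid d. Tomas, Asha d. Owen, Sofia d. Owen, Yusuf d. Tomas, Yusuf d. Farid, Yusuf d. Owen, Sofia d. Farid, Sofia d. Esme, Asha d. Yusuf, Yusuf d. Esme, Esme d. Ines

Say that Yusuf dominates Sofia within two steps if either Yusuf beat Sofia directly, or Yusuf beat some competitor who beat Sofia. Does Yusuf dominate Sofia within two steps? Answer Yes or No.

No

Yusuf did not beat Sofia directly.
Yusuf beat Ines, Farid, Esme, Owen, Tomas, but each of them lost to Sofia. No two-step path.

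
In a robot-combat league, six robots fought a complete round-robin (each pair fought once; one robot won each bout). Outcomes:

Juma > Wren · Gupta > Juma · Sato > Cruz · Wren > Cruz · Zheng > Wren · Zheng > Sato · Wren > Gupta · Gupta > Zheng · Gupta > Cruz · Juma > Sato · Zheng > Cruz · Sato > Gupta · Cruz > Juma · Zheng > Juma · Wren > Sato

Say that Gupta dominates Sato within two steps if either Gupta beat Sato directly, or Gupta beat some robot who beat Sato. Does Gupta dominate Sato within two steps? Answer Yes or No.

Gupta did not beat Sato directly.
Gupta beat Zheng, Cruz, Juma. Of those, Zheng beat Sato.

Yes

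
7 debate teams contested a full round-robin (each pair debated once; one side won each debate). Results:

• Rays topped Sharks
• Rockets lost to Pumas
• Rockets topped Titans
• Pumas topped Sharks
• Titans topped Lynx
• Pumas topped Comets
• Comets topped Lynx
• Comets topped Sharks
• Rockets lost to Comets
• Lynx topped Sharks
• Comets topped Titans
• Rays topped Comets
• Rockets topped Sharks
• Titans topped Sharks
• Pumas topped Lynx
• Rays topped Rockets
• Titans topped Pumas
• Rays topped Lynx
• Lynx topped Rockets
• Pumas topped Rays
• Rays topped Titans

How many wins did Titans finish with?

Titans' results: beat Sharks, Pumas, Lynx; lost to Comets, Rockets, Rays.
That is 3 wins.

3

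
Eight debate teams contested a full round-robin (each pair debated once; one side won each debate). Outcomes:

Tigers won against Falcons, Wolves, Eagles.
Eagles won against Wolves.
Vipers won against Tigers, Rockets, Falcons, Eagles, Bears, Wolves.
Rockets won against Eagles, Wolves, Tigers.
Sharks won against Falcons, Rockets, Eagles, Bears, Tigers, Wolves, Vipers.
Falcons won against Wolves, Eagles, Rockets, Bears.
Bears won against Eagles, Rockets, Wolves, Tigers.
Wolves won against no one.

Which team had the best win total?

Win totals: Falcons 4, Wolves 0, Tigers 3, Rockets 3, Sharks 7, Vipers 6, Bears 4, Eagles 1.
Sharks leads with 7 wins (next highest: 6).

Sharks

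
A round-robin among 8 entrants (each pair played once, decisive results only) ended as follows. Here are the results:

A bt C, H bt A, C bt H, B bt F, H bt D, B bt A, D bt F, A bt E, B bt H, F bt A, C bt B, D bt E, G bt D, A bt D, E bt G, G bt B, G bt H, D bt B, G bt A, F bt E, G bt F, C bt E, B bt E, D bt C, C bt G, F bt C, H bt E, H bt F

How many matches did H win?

4

H's results: beat A, D, E, F; lost to B, C, G.
That is 4 wins.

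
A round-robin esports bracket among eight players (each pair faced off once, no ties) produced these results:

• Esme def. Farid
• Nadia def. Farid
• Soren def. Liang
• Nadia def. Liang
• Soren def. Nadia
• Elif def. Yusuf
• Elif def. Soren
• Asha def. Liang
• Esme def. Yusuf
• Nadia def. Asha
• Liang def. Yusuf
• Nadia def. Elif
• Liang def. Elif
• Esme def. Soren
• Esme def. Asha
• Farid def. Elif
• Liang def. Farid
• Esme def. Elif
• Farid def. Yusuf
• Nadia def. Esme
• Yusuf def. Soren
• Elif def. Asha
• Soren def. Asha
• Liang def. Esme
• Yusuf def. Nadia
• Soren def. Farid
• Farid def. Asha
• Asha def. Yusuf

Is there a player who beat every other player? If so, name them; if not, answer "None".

None

Highest win total is Nadia with 5 (out of 7 possible).
Nadia lost to Yusuf, Soren, so no player went undefeated.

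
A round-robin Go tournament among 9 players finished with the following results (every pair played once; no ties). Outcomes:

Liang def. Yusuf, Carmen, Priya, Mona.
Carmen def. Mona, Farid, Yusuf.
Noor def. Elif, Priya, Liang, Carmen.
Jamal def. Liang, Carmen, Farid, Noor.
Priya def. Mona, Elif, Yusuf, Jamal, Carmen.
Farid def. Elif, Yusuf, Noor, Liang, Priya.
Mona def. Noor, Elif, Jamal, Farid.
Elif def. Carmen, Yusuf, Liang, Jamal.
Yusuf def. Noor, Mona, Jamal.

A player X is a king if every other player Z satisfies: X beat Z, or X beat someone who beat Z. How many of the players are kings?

Priya reaches everyone (king).
Mona reaches everyone (king).
Jamal reaches everyone (king).
Noor reaches everyone (king).
Farid reaches everyone (king).
Liang reaches everyone (king).
Yusuf reaches everyone (king).
Carmen reaches everyone (king).
Elif reaches everyone (king).
Kings: Priya, Mona, Jamal, Noor, Farid, Liang, Yusuf, Carmen, Elif — 9.

9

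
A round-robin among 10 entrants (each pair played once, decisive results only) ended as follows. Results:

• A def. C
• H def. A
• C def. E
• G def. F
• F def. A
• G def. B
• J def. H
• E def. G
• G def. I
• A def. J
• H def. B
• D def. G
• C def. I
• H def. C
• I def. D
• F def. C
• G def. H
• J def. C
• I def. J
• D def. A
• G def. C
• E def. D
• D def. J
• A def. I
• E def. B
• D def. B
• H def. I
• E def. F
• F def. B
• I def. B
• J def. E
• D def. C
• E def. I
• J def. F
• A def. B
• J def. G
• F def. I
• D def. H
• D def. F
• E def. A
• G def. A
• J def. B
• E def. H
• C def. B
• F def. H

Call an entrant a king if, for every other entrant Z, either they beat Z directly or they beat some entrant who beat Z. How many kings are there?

7

A reaches everyone (king).
B cannot reach A, C, D, E, F, G, H, I, J in two steps.
C reaches everyone (king).
D reaches everyone (king).
E reaches everyone (king).
F cannot reach G in two steps.
G reaches everyone (king).
H cannot reach F, G in two steps.
I reaches everyone (king).
J reaches everyone (king).
Kings: A, C, D, E, G, I, J — 7.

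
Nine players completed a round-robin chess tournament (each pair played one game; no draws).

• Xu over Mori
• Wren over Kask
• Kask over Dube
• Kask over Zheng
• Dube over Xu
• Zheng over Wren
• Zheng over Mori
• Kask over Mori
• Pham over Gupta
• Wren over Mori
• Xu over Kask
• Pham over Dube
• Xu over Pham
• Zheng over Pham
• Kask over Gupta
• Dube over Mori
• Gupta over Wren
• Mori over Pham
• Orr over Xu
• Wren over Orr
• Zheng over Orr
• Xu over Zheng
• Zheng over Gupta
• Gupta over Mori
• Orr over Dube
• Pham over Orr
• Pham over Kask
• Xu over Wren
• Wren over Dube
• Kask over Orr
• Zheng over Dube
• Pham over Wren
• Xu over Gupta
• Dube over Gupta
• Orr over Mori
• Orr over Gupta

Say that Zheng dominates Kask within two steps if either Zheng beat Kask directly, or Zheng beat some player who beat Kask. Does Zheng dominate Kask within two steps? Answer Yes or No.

Yes

Zheng did not beat Kask directly.
Zheng beat Orr, Gupta, Pham, Mori, Dube, Wren. Of those, Pham beat Kask.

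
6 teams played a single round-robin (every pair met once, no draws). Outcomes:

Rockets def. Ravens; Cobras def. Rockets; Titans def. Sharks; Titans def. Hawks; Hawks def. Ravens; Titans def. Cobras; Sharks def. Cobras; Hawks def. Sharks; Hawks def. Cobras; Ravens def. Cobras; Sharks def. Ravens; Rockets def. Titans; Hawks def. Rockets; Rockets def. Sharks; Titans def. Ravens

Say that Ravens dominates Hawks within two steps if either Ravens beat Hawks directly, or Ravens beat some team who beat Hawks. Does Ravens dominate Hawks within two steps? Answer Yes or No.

Ravens did not beat Hawks directly.
Ravens beat Cobras, but each of them lost to Hawks. No two-step path.

No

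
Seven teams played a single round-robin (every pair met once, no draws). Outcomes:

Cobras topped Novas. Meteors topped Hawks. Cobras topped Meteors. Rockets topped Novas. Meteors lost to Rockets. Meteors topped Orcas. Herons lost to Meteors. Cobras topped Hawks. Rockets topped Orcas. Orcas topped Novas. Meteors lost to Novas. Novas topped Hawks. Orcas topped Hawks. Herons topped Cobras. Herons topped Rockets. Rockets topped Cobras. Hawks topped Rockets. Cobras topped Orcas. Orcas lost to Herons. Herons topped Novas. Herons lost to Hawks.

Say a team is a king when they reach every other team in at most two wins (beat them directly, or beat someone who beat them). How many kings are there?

5

Orcas cannot reach Cobras in two steps.
Hawks reaches everyone (king).
Herons reaches everyone (king).
Meteors reaches everyone (king).
Novas cannot reach Cobras in two steps.
Rockets reaches everyone (king).
Cobras reaches everyone (king).
Kings: Hawks, Herons, Meteors, Rockets, Cobras — 5.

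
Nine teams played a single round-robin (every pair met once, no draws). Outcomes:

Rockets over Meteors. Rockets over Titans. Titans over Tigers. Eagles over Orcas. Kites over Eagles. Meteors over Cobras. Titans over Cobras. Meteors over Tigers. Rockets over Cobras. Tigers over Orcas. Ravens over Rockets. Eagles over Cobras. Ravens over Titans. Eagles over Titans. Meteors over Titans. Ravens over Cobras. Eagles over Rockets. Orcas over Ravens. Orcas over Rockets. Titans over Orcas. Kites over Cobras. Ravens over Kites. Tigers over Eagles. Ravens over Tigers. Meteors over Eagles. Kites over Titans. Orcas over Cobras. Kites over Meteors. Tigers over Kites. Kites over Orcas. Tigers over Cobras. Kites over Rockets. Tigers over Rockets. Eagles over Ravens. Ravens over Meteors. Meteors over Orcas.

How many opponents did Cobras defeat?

0

Cobras' results: beat no one; lost to Meteors, Orcas, Eagles, Ravens, Kites, Titans, Tigers, Rockets.
That is 0 wins.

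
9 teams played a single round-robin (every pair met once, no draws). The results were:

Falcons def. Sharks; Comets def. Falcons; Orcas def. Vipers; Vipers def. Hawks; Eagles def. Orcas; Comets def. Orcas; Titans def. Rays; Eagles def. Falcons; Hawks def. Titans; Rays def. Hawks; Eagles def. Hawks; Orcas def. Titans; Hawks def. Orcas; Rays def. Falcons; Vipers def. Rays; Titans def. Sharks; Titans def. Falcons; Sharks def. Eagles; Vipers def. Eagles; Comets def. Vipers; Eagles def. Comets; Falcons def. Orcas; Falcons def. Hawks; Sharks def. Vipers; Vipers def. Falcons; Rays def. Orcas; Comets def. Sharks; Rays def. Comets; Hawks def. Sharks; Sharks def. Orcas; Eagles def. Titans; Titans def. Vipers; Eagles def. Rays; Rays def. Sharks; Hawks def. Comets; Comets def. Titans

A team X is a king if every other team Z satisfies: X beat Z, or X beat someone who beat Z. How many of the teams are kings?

Orcas cannot reach Comets in two steps.
Titans reaches everyone (king).
Rays reaches everyone (king).
Hawks reaches everyone (king).
Vipers reaches everyone (king).
Falcons cannot reach Rays in two steps.
Eagles reaches everyone (king).
Sharks reaches everyone (king).
Comets reaches everyone (king).
Kings: Titans, Rays, Hawks, Vipers, Eagles, Sharks, Comets — 7.

7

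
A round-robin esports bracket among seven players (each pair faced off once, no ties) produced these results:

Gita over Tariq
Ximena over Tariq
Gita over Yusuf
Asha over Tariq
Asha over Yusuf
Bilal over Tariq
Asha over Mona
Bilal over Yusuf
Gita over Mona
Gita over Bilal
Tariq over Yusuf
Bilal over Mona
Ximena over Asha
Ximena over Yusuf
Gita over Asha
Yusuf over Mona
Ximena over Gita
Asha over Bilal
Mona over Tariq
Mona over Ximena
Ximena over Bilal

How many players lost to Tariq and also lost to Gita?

1

Tariq beat: Yusuf.
Gita beat: Yusuf, Mona, Tariq, Bilal, Asha.
Both beat: Yusuf — 1.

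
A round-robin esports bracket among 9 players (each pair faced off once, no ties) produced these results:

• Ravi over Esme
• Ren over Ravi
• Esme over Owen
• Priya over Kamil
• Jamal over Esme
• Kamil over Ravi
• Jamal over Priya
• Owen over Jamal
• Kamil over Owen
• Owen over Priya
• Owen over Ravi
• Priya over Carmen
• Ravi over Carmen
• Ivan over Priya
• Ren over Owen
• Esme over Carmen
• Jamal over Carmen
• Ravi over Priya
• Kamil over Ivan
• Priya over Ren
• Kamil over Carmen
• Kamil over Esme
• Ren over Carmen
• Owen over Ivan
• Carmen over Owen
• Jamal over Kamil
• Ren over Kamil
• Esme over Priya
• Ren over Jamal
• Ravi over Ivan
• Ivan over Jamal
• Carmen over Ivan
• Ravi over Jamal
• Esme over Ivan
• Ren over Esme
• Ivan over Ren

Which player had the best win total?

Ren

Win totals: Carmen 2, Jamal 4, Kamil 5, Ravi 5, Ivan 3, Ren 6, Priya 3, Esme 4, Owen 4.
Ren leads with 6 wins (next highest: 5).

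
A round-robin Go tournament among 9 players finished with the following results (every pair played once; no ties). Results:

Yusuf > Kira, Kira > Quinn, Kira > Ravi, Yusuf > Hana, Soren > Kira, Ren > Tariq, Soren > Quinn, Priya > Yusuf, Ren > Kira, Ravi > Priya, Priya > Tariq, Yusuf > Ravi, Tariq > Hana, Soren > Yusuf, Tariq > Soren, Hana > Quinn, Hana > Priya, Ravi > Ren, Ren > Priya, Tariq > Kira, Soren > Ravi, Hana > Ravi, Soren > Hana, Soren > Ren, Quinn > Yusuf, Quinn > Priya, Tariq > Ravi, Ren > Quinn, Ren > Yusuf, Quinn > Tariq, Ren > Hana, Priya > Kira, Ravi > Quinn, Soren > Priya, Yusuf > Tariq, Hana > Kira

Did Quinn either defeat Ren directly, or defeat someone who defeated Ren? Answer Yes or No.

No

Quinn did not beat Ren directly.
Quinn beat Tariq, Priya, Yusuf, but each of them lost to Ren. No two-step path.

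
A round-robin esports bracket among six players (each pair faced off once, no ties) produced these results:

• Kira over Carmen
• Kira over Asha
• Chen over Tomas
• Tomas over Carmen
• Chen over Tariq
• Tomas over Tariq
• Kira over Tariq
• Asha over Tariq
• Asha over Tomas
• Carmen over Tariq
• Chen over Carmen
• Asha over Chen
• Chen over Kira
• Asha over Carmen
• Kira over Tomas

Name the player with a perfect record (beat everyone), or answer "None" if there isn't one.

Highest win total is Kira with 4 (out of 5 possible).
Kira lost to Chen, so no player went undefeated.

None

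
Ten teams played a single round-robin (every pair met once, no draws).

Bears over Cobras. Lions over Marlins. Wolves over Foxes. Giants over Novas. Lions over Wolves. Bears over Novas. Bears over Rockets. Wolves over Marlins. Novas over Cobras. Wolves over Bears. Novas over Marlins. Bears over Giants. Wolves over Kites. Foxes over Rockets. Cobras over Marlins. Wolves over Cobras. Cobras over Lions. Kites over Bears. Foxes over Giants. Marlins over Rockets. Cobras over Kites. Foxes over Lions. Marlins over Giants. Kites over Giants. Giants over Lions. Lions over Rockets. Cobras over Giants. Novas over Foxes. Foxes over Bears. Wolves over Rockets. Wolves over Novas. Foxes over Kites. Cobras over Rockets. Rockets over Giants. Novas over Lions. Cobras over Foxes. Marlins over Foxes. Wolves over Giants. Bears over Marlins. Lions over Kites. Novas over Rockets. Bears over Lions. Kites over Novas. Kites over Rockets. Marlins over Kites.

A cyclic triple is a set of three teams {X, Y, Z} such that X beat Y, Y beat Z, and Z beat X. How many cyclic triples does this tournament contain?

Win totals: Cobras 6, Novas 5, Wolves 8, Foxes 5, Giants 2, Rockets 1, Kites 4, Lions 4, Bears 6, Marlins 4.
A team with w wins dominates both others in C(w,2) triples; summing gives 15 + 10 + 28 + 10 + 1 + 0 + 6 + 6 + 15 + 6 = 97 transitive triples.
Total triples C(10,3) = 120, so cyclic triples = 120 − 97 = 23.

23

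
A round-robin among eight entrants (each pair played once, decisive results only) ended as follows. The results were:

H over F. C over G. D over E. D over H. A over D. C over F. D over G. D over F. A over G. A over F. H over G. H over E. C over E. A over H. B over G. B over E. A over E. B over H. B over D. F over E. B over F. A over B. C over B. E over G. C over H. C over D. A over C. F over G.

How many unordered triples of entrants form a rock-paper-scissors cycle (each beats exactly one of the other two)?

Win totals: A 7, B 5, C 6, D 4, E 1, F 2, G 0, H 3.
An entrant with w wins dominates both others in C(w,2) triples; summing gives 21 + 10 + 15 + 6 + 0 + 1 + 0 + 3 = 56 transitive triples.
Total triples C(8,3) = 56, so cyclic triples = 56 − 56 = 0.

0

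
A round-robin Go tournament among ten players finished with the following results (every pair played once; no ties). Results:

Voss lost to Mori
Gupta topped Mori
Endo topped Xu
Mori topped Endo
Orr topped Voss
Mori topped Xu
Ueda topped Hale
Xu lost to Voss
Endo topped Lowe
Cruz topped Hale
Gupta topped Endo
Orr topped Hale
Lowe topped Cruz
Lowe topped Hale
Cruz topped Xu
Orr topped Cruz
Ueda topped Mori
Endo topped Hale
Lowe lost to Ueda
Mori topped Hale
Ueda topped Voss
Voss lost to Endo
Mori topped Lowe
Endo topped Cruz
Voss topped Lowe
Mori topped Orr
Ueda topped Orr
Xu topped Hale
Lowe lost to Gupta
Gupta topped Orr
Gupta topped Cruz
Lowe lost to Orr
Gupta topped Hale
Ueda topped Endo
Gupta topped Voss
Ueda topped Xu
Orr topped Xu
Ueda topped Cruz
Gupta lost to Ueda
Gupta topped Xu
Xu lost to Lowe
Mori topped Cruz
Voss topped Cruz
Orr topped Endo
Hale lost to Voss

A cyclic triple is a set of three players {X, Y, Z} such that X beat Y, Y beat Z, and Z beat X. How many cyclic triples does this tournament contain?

0

Win totals: Ueda 9, Xu 1, Lowe 3, Orr 6, Endo 5, Voss 4, Mori 7, Gupta 8, Cruz 2, Hale 0.
A player with w wins dominates both others in C(w,2) triples; summing gives 36 + 0 + 3 + 15 + 10 + 6 + 21 + 28 + 1 + 0 = 120 transitive triples.
Total triples C(10,3) = 120, so cyclic triples = 120 − 120 = 0.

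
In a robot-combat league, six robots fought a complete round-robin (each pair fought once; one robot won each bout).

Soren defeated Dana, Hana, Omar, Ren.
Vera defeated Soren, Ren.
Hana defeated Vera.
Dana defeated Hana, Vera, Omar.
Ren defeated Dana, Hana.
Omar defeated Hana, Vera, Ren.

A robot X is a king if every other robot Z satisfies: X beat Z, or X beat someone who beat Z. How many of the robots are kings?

4

Omar reaches everyone (king).
Dana reaches everyone (king).
Ren cannot reach Soren in two steps.
Hana cannot reach Omar, Dana in two steps.
Vera reaches everyone (king).
Soren reaches everyone (king).
Kings: Omar, Dana, Vera, Soren — 4.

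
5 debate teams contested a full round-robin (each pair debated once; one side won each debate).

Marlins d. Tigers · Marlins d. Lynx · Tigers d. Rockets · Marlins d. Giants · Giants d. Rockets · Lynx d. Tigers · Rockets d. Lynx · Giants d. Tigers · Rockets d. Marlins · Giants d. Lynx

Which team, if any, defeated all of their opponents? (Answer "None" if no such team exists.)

Highest win total is Marlins with 3 (out of 4 possible).
Marlins lost to Rockets, so no team went undefeated.

None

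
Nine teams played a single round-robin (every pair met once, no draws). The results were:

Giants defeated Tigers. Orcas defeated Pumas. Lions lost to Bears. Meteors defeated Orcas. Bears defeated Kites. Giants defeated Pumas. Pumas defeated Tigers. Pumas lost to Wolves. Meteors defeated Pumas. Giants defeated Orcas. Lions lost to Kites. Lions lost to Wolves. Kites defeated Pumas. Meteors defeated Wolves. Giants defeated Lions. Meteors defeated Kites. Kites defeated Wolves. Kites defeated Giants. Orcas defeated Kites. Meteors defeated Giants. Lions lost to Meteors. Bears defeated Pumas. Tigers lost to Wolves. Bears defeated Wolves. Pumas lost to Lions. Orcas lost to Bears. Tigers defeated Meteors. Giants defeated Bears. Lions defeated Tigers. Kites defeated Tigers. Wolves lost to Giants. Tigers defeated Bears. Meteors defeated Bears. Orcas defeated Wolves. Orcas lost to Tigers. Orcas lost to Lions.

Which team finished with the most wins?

Meteors

Win totals: Giants 6, Orcas 3, Meteors 7, Kites 5, Wolves 3, Pumas 1, Tigers 3, Bears 5, Lions 3.
Meteors leads with 7 wins (next highest: 6).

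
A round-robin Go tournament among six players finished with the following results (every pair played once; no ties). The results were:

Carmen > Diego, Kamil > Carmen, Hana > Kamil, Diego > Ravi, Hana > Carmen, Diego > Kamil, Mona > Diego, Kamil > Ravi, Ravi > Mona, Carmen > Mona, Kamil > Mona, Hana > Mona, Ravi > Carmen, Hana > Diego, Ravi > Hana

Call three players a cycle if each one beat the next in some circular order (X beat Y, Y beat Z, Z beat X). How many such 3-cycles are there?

Of the C(6,3) = 20 triples, the cyclic ones are: {Diego, Kamil, Mona}; {Diego, Kamil, Carmen}; {Diego, Hana, Ravi}; {Diego, Mona, Ravi}; {Diego, Ravi, Carmen}; {Kamil, Hana, Ravi}.
That is 6.

6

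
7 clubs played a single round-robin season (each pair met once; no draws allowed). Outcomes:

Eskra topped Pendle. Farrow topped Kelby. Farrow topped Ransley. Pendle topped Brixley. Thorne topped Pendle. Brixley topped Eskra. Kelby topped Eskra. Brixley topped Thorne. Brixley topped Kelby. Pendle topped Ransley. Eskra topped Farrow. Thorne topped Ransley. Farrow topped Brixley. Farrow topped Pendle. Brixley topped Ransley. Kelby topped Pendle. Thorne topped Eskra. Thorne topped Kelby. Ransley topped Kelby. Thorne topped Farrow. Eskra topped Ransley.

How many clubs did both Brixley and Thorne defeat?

3

Brixley beat: Thorne, Kelby, Ransley, Eskra.
Thorne beat: Kelby, Ransley, Pendle, Farrow, Eskra.
Both beat: Kelby, Ransley, Eskra — 3.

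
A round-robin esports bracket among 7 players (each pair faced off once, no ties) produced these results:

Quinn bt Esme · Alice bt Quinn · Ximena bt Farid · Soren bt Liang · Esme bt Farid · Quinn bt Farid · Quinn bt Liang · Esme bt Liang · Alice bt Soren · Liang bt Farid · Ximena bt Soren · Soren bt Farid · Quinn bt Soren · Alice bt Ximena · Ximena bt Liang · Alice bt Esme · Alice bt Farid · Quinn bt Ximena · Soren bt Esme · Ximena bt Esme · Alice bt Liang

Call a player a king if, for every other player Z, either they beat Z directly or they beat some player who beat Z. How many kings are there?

1

Quinn cannot reach Alice in two steps.
Farid cannot reach Quinn, Esme, Liang, Soren, Ximena, Alice in two steps.
Esme cannot reach Quinn, Soren, Ximena, Alice in two steps.
Liang cannot reach Quinn, Esme, Soren, Ximena, Alice in two steps.
Soren cannot reach Quinn, Ximena, Alice in two steps.
Ximena cannot reach Quinn, Alice in two steps.
Alice reaches everyone (king).
Kings: Alice — 1.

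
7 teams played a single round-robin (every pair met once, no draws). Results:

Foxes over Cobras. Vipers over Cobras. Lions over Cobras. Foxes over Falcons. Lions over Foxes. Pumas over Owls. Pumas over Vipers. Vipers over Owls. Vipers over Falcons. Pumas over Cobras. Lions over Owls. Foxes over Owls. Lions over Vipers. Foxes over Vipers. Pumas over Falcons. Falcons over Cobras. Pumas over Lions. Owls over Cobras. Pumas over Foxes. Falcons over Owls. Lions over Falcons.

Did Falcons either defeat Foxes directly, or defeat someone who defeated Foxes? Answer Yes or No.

No

Falcons did not beat Foxes directly.
Falcons beat Cobras, Owls, but each of them lost to Foxes. No two-step path.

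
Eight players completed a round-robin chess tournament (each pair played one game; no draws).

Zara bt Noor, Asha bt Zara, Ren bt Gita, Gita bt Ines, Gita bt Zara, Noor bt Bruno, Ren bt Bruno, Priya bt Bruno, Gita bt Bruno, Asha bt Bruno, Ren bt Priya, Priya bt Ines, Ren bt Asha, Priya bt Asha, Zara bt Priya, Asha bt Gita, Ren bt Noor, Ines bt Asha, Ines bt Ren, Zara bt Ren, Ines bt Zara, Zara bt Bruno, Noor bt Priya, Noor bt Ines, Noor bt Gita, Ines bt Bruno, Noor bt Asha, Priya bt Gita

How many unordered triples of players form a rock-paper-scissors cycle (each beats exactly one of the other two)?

Win totals: Ines 4, Ren 5, Gita 3, Asha 3, Noor 5, Zara 4, Priya 4, Bruno 0.
A player with w wins dominates both others in C(w,2) triples; summing gives 6 + 10 + 3 + 3 + 10 + 6 + 6 + 0 = 44 transitive triples.
Total triples C(8,3) = 56, so cyclic triples = 56 − 44 = 12.

12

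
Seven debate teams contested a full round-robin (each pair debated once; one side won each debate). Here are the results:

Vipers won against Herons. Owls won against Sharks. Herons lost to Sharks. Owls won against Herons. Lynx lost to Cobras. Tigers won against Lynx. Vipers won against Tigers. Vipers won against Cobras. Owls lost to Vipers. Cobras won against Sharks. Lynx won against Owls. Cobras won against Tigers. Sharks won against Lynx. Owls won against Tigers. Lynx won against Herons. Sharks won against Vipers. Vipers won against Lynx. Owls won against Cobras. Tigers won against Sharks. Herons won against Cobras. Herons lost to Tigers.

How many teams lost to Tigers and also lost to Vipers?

Tigers beat: Herons, Sharks, Lynx.
Vipers beat: Owls, Herons, Tigers, Lynx, Cobras.
Both beat: Herons, Lynx — 2.

2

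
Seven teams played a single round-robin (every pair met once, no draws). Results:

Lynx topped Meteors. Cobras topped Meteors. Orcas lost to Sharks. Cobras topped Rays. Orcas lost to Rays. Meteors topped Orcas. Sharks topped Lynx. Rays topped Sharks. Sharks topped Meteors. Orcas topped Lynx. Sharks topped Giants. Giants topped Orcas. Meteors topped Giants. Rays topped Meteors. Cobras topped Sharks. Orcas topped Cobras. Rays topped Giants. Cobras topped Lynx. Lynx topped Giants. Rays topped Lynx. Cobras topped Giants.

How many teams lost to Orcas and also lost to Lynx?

0

Orcas beat: Lynx, Cobras.
Lynx beat: Giants, Meteors.
No one was beaten by both.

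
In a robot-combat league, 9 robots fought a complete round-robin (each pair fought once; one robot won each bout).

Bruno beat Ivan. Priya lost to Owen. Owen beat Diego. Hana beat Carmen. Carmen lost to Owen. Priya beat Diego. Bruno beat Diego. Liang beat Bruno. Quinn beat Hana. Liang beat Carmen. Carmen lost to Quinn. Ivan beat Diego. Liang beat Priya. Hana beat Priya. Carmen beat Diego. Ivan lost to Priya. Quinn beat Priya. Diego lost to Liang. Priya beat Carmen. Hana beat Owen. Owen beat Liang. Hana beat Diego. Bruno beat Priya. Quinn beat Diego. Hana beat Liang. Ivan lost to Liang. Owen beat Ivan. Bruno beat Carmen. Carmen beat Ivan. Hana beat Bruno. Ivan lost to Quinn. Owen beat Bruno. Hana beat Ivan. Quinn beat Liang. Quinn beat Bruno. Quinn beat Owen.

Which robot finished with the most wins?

Win totals: Owen 6, Ivan 1, Bruno 4, Liang 5, Hana 7, Diego 0, Quinn 8, Priya 3, Carmen 2.
Quinn leads with 8 wins (next highest: 7).

Quinn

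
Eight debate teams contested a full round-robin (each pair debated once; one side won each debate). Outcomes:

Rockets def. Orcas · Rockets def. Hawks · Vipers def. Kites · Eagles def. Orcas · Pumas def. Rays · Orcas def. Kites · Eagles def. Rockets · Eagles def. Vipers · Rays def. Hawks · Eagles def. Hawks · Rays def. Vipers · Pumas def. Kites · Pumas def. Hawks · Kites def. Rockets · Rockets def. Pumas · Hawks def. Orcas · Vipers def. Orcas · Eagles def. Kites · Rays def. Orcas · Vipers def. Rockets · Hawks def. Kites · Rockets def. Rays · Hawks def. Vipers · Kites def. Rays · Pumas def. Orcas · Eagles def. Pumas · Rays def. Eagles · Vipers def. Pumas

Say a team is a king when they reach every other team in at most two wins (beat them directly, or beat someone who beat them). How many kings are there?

5

Pumas reaches everyone (king).
Rockets reaches everyone (king).
Hawks cannot reach Eagles in two steps.
Rays reaches everyone (king).
Eagles reaches everyone (king).
Orcas cannot reach Pumas, Hawks, Eagles, Vipers in two steps.
Vipers cannot reach Eagles in two steps.
Kites reaches everyone (king).
Kings: Pumas, Rockets, Rays, Eagles, Kites — 5.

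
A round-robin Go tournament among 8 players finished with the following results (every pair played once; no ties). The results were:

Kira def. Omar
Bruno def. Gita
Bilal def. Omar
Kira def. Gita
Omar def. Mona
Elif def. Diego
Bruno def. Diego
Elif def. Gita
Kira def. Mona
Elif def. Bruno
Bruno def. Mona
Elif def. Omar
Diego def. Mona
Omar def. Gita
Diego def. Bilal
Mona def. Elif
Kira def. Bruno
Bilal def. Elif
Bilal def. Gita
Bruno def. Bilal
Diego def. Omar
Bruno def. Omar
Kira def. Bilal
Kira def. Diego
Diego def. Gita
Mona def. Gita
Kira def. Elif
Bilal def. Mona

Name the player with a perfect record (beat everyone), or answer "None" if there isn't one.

Kira

Kira has 7 wins out of 7 opponents — a perfect record.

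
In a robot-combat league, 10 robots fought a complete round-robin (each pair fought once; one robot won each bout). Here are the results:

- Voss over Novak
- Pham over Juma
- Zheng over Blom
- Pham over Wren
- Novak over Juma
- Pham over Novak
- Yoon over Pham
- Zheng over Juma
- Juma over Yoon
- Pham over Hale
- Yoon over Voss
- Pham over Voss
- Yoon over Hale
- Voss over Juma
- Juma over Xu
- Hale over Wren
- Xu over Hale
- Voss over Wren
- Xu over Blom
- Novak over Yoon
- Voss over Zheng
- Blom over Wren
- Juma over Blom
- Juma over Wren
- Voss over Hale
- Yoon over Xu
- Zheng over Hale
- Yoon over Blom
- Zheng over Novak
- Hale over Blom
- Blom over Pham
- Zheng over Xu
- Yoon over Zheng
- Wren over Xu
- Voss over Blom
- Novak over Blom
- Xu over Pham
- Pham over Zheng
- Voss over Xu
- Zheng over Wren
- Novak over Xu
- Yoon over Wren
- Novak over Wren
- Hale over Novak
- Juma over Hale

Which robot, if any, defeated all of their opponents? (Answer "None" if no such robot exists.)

Highest win total is Yoon with 7 (out of 9 possible).
Yoon lost to Juma, Novak, so no robot went undefeated.

None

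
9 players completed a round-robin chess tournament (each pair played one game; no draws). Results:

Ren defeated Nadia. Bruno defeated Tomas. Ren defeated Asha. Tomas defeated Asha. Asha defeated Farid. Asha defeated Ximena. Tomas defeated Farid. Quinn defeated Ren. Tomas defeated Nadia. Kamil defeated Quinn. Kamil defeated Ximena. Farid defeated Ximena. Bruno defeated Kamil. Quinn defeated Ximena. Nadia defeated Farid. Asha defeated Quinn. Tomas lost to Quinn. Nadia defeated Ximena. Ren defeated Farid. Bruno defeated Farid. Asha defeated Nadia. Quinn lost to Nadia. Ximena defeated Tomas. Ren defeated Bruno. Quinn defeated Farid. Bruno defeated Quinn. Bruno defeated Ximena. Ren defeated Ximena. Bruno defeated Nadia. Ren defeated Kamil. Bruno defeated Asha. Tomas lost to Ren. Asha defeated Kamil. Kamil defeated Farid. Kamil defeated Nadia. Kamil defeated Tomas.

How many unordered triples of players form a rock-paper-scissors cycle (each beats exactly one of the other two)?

10

Win totals: Ren 7, Quinn 4, Tomas 3, Farid 1, Nadia 3, Ximena 1, Kamil 5, Bruno 7, Asha 5.
A player with w wins dominates both others in C(w,2) triples; summing gives 21 + 6 + 3 + 0 + 3 + 0 + 10 + 21 + 10 = 74 transitive triples.
Total triples C(9,3) = 84, so cyclic triples = 84 − 74 = 10.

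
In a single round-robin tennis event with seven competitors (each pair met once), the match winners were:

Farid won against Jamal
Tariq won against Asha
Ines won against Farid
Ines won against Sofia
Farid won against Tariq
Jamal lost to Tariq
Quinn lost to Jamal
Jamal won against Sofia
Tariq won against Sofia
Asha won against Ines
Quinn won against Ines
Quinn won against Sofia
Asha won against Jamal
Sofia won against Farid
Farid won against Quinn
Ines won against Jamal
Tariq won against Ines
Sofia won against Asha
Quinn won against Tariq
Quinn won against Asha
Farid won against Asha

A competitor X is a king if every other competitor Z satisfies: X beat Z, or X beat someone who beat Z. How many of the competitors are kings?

Ines reaches everyone (king).
Farid reaches everyone (king).
Jamal reaches everyone (king).
Sofia reaches everyone (king).
Asha cannot reach Tariq in two steps.
Tariq reaches everyone (king).
Quinn reaches everyone (king).
Kings: Ines, Farid, Jamal, Sofia, Tariq, Quinn — 6.

6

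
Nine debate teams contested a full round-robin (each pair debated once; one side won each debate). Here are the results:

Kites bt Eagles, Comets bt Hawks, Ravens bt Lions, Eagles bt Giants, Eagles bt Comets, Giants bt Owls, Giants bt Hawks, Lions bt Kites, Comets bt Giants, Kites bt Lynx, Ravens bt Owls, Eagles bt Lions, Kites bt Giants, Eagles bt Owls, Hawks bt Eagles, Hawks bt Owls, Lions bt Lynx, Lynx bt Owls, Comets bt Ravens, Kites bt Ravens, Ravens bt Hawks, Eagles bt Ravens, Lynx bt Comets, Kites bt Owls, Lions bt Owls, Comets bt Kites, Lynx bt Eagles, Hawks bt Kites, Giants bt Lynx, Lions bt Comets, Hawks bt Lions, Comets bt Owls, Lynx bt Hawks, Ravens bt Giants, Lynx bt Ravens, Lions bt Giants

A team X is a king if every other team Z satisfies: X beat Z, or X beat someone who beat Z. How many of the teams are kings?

8

Owls cannot reach Kites, Comets, Lions, Hawks, Lynx, Ravens, Giants, Eagles in two steps.
Kites reaches everyone (king).
Comets reaches everyone (king).
Lions reaches everyone (king).
Hawks reaches everyone (king).
Lynx reaches everyone (king).
Ravens reaches everyone (king).
Giants reaches everyone (king).
Eagles reaches everyone (king).
Kings: Kites, Comets, Lions, Hawks, Lynx, Ravens, Giants, Eagles — 8.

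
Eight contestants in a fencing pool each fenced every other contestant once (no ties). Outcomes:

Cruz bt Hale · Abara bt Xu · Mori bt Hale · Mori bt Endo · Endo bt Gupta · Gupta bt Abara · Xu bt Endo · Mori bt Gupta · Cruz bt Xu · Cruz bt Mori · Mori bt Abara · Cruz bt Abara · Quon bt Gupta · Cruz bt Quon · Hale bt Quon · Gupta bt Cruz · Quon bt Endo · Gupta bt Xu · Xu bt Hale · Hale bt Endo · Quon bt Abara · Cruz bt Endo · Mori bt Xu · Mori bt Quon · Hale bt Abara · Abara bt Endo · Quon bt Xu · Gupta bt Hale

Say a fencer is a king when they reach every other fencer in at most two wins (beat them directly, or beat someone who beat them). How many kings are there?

Hale cannot reach Mori, Cruz in two steps.
Mori reaches everyone (king).
Gupta reaches everyone (king).
Xu cannot reach Mori, Cruz in two steps.
Abara cannot reach Mori, Cruz, Quon in two steps.
Endo cannot reach Mori, Quon in two steps.
Cruz reaches everyone (king).
Quon cannot reach Mori in two steps.
Kings: Mori, Gupta, Cruz — 3.

3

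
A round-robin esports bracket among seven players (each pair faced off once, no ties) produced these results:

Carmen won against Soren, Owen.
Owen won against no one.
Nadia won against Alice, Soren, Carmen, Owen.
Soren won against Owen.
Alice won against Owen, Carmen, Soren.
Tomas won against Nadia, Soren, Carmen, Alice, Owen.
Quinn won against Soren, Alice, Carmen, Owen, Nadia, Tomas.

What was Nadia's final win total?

Nadia's results: beat Alice, Owen, Carmen, Soren; lost to Tomas, Quinn.
That is 4 wins.

4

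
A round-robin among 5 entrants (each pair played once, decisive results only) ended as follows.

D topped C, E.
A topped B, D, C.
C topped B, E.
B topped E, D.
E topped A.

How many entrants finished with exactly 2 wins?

Win totals: A 3, B 2, C 2, D 2, E 1.
Exactly 2: B, C, D — 3 entrants.

3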